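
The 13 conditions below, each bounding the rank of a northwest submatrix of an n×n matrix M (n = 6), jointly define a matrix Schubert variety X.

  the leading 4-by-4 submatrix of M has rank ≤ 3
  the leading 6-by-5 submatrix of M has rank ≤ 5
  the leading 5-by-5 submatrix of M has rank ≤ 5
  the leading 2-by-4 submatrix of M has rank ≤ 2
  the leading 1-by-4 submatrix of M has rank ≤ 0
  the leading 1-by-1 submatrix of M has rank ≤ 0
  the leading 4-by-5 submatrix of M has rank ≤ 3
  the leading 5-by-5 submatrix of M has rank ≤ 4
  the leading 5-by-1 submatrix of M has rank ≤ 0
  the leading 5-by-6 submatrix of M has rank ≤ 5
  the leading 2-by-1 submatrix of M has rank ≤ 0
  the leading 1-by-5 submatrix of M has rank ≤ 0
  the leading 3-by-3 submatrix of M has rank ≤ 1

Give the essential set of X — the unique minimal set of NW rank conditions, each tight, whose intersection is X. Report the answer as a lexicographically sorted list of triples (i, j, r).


Rank table r_w(6×6) implied by the 13 constraints:

  i=1: 0 0 0 0 0 1
  i=2: 0 1 1 1 1 2
  i=3: 0 1 1 2 2 3
  i=4: 0 1 2 3 3 4
  i=5: 0 1 2 3 4 5
  i=6: 1 2 3 4 5 6

reading off 1-entries of Δ²R: w = (6, 2, 4, 3, 5, 1).

D(w) has 10 cells with 3 SE-corners; essential set:

[(1, 5, 0), (3, 3, 1), (5, 1, 0)]


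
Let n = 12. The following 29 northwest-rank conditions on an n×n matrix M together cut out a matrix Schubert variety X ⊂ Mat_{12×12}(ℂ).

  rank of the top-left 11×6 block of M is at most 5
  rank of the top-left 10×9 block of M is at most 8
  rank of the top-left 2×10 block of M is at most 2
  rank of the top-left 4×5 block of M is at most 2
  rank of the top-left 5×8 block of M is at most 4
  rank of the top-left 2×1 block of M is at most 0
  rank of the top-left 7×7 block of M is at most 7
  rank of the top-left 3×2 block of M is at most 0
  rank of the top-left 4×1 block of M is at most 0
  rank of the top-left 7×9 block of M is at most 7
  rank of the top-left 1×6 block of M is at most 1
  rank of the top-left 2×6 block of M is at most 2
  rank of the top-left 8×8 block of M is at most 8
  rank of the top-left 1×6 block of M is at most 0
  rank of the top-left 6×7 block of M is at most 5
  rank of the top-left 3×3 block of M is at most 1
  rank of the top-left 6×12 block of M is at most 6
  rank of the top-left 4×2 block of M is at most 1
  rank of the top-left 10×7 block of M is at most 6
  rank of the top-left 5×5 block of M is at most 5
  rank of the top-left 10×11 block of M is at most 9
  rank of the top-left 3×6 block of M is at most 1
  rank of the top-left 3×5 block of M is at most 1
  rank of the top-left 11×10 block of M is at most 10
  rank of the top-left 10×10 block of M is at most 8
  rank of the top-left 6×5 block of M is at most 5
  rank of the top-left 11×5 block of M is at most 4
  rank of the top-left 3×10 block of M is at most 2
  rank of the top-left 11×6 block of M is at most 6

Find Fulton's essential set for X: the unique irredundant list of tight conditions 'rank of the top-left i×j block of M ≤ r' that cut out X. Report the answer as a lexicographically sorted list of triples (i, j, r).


Rank table r_w(12×12) implied by the 29 constraints:

  row 1: 0, 0, 0, 0, 0, 0, 1, 1, 1, 1, 1, 1
  row 2: 0, 0, 1, 1, 1, 1, 2, 2, 2, 2, 2, 2
  row 3: 0, 0, 1, 1, 1, 1, 2, 2, 2, 2, 3, 3
  row 4: 0, 1, 2, 2, 2, 2, 3, 3, 3, 3, 4, 4
  row 5: 1, 2, 3, 3, 3, 3, 4, 4, 4, 4, 5, 5
  row 6: 1, 2, 3, 4, 4, 4, 5, 5, 5, 5, 6, 6
  row 7: 1, 2, 3, 4, 4, 5, 6, 6, 6, 6, 7, 7
  row 8: 1, 2, 3, 4, 4, 5, 6, 7, 7, 7, 8, 8
  row 9: 1, 2, 3, 4, 4, 5, 6, 7, 8, 8, 9, 9
  row 10: 1, 2, 3, 4, 4, 5, 6, 7, 8, 8, 9, 10
  row 11: 1, 2, 3, 4, 4, 5, 6, 7, 8, 9, 10, 11
  row 12: 1, 2, 3, 4, 5, 6, 7, 8, 9, 10, 11, 12

the unique w with this rank table is (7, 3, 11, 2, 1, 4, 6, 8, 9, 12, 10, 5).

|D(w)|=23, |Ess(w)|=7:

[(1, 6, 0), (3, 2, 0), (3, 6, 1), (3, 10, 2), (4, 1, 0), (10, 10, 8), (11, 5, 4)]


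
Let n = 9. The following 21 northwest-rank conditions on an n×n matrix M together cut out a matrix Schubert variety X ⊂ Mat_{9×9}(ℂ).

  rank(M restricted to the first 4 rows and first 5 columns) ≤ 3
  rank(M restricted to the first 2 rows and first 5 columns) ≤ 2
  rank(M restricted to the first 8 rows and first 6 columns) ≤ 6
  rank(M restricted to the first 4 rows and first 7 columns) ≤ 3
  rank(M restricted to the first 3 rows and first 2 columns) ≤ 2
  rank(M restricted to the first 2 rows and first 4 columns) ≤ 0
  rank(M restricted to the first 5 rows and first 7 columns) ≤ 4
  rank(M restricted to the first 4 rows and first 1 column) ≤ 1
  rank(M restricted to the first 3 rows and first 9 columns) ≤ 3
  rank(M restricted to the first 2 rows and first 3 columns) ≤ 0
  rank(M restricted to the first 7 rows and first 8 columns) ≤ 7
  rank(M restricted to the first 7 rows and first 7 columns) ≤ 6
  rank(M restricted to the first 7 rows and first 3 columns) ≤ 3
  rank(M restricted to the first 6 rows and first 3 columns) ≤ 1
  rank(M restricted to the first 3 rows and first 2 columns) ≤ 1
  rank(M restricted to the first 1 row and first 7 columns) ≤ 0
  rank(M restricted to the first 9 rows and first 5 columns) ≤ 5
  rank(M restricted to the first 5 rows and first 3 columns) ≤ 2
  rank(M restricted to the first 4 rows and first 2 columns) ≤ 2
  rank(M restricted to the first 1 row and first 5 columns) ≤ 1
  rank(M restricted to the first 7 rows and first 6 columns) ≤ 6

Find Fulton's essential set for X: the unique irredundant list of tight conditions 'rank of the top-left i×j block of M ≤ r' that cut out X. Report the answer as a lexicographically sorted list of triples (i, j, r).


Reconstructing r_w from the 21 given conditions:

  i=1: 0, 0, 0, 0, 0, 0, 0, 1, 1
  i=2: 0, 0, 0, 0, 1, 1, 1, 2, 2
  i=3: 1, 1, 1, 1, 2, 2, 2, 3, 3
  i=4: 1, 1, 1, 2, 3, 3, 3, 4, 4
  i=5: 1, 1, 1, 2, 3, 4, 4, 5, 5
  i=6: 1, 1, 1, 2, 3, 4, 5, 6, 6
  i=7: 1, 2, 2, 3, 4, 5, 6, 7, 7
  i=8: 1, 2, 3, 4, 5, 6, 7, 8, 8
  i=9: 1, 2, 3, 4, 5, 6, 7, 8, 9

reading off 1-entries of Δ²R: w = (8, 5, 1, 4, 6, 7, 2, 3, 9).

3 SE-corners of the 17-cell Rothe diagram give Ess(w):

[(1, 7, 0), (2, 4, 0), (6, 3, 1)]


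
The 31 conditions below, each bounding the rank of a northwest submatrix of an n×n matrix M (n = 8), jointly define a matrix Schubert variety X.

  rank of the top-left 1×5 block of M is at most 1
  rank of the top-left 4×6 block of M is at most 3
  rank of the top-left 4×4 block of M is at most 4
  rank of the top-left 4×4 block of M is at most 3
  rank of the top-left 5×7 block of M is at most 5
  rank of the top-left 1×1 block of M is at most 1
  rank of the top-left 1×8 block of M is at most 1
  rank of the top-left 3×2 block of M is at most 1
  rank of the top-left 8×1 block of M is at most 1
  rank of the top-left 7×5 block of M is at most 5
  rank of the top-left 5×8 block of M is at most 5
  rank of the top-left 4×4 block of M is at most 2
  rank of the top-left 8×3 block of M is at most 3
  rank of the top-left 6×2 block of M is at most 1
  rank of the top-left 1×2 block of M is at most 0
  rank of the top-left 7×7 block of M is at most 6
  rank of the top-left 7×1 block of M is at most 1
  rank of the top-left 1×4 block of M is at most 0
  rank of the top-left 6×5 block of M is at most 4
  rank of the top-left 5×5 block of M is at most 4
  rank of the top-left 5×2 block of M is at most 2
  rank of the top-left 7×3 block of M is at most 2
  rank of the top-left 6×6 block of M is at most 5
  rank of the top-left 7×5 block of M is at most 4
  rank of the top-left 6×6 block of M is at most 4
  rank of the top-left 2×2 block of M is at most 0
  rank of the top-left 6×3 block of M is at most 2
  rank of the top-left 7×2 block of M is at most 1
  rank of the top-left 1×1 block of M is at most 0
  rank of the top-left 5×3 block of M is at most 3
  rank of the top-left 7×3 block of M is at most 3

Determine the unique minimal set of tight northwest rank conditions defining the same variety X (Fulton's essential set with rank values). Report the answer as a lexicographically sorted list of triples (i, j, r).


Computing R[i][j] = min implied NW-rank bound (n=8, 31 conditions):

  R[1]: 0  0  0  0  1  1  1  1
  R[2]: 0  0  1  1  2  2  2  2
  R[3]: 1  1  2  2  3  3  3  3
  R[4]: 1  1  2  2  3  3  4  4
  R[5]: 1  1  2  3  4  4  5  5
  R[6]: 1  1  2  3  4  4  5  6
  R[7]: 1  1  2  3  4  5  6  7
  R[8]: 1  2  3  4  5  6  7  8

hence w(1..8) = (5, 3, 1, 7, 4, 8, 6, 2).

Rothe diagram D(w) (13 cells), 6 SE-corners (essential conditions):

[(1, 4, 0), (2, 2, 0), (4, 4, 2), (4, 6, 3), (6, 6, 4), (7, 2, 1)]


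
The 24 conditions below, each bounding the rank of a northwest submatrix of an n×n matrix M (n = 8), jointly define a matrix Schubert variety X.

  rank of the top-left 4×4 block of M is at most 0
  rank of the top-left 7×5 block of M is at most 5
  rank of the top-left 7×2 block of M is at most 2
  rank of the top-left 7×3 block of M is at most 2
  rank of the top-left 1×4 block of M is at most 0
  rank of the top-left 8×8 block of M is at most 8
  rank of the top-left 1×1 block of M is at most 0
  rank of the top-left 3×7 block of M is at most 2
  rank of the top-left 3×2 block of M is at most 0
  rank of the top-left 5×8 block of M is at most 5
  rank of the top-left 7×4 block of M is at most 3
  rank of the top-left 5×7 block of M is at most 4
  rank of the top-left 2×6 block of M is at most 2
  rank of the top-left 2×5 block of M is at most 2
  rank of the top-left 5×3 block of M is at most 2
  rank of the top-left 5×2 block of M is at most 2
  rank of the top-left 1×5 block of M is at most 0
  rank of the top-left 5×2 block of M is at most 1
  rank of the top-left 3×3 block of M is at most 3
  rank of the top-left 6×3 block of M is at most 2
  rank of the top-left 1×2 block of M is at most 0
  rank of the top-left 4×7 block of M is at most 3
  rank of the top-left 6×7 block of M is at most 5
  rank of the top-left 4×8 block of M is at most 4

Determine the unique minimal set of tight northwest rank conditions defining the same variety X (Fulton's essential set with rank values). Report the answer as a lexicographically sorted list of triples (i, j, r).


Propagating the 24 rank bounds to every northwest block:

  row 1: 0 0 0 0 0 1 1 1
  row 2: 0 0 0 0 1 2 2 2
  row 3: 0 0 0 0 1 2 2 3
  row 4: 0 0 0 0 1 2 3 4
  row 5: 1 1 1 1 2 3 4 5
  row 6: 1 2 2 2 3 4 5 6
  row 7: 1 2 2 3 4 5 6 7
  row 8: 1 2 3 4 5 6 7 8

hence w(1..8) = (6, 5, 8, 7, 1, 2, 4, 3).

Fulton essential set (4 of the 19 Rothe cells):

[(1, 5, 0), (3, 7, 2), (4, 4, 0), (7, 3, 2)]


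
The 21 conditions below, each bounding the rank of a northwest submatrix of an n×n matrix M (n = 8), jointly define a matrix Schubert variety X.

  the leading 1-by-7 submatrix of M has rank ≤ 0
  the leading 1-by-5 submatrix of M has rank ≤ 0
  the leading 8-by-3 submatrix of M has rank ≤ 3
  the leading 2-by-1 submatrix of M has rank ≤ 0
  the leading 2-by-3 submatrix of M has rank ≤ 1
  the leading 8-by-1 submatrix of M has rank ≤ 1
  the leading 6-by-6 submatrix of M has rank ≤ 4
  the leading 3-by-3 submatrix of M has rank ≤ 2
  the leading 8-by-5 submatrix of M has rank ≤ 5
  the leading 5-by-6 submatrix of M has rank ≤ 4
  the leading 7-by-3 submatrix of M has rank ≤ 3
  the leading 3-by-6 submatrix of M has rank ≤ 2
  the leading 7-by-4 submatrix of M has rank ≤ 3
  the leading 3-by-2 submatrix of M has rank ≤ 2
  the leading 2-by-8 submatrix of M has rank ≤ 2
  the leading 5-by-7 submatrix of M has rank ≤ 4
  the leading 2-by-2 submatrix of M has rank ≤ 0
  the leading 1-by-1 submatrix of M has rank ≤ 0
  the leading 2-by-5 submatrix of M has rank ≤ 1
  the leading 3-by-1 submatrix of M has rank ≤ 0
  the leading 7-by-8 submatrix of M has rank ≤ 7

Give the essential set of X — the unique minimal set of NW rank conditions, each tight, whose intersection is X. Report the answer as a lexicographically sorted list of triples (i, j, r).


Reconstructing r_w from the 21 given conditions:

  0 | 0 | 0 | 0 | 0 | 0 | 0 | 1
  0 | 0 | 1 | 1 | 1 | 1 | 1 | 2
  0 | 1 | 2 | 2 | 2 | 2 | 2 | 3
  1 | 2 | 3 | 3 | 3 | 3 | 3 | 4
  1 | 2 | 3 | 3 | 4 | 4 | 4 | 5
  1 | 2 | 3 | 3 | 4 | 4 | 5 | 6
  1 | 2 | 3 | 3 | 4 | 5 | 6 | 7
  1 | 2 | 3 | 4 | 5 | 6 | 7 | 8

reading off 1-entries of Δ²R: w = (8, 3, 2, 1, 5, 7, 6, 4).

ℓ(w)=14; the 5 essential cells (i,j,r):

[(1, 7, 0), (2, 2, 0), (3, 1, 0), (6, 6, 4), (7, 4, 3)]


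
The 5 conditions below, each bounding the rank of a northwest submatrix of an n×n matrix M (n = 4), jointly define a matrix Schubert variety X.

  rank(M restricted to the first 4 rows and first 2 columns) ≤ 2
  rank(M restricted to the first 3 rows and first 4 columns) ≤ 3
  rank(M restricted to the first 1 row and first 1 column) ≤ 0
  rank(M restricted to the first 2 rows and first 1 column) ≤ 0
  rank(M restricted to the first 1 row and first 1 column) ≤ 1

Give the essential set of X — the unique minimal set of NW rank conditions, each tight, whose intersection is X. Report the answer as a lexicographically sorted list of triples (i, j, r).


Reconstructing r_w from the 5 given conditions:

  row 1: 0, 1, 1, 1
  row 2: 0, 1, 2, 2
  row 3: 1, 2, 3, 3
  row 4: 1, 2, 3, 4

so w = (2, 3, 1, 4).

ℓ(w)=2; the 1 essential cell (i,j,r):

[(2, 1, 0)]


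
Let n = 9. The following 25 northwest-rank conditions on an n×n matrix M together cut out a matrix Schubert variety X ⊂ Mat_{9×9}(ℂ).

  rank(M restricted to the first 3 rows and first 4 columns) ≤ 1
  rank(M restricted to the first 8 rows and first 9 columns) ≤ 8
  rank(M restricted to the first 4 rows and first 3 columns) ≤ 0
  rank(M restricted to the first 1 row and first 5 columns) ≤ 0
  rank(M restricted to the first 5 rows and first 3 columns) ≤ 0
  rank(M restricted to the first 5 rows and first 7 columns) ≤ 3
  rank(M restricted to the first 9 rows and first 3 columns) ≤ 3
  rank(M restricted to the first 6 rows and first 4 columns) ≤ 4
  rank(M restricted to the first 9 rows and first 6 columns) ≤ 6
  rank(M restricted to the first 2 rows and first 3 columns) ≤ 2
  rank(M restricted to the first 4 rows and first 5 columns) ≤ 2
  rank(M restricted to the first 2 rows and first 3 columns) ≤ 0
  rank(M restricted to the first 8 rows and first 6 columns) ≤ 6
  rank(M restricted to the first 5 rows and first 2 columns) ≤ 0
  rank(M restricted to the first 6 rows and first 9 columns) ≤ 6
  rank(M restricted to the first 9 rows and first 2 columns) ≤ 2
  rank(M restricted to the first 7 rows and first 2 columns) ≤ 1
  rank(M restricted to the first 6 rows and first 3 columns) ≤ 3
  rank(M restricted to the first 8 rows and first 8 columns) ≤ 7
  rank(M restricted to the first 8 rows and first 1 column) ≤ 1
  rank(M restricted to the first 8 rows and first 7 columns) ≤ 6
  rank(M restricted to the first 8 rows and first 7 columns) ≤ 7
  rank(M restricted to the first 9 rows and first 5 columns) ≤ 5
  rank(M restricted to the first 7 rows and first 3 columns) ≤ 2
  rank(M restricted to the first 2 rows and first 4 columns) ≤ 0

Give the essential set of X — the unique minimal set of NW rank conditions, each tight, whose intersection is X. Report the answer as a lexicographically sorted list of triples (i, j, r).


Rank table r_w(9×9) implied by the 25 constraints:

  i=1: 0, 0, 0, 0, 0, 1, 1, 1, 1
  i=2: 0, 0, 0, 0, 1, 2, 2, 2, 2
  i=3: 0, 0, 0, 1, 2, 3, 3, 3, 3
  i=4: 0, 0, 0, 1, 2, 3, 3, 4, 4
  i=5: 0, 0, 0, 1, 2, 3, 3, 4, 5
  i=6: 1, 1, 1, 2, 3, 4, 4, 5, 6
  i=7: 1, 1, 2, 3, 4, 5, 5, 6, 7
  i=8: 1, 2, 3, 4, 5, 6, 6, 7, 8
  i=9: 1, 2, 3, 4, 5, 6, 7, 8, 9

the unique w with this rank table is (6, 5, 4, 8, 9, 1, 3, 2, 7).

Fulton essential set (5 of the 21 Rothe cells):

[(1, 5, 0), (2, 4, 0), (5, 3, 0), (5, 7, 3), (7, 2, 1)]


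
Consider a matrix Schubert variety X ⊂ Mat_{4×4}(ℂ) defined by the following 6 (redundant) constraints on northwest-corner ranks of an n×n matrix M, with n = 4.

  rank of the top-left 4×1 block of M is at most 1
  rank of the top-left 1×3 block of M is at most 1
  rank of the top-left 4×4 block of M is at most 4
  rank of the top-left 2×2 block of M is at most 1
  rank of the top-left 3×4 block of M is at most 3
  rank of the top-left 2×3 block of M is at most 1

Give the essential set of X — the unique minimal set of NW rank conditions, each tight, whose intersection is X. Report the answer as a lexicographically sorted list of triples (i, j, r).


Reconstructing r_w from the 6 given conditions:

  R[1]: 1 1 1 1
  R[2]: 1 1 1 2
  R[3]: 1 2 2 3
  R[4]: 1 2 3 4

giving w = (1, 4, 2, 3) via Δ²R.

Rothe diagram D(w) (2 cells), 1 SE-corner (essential condition):

[(2, 3, 1)]


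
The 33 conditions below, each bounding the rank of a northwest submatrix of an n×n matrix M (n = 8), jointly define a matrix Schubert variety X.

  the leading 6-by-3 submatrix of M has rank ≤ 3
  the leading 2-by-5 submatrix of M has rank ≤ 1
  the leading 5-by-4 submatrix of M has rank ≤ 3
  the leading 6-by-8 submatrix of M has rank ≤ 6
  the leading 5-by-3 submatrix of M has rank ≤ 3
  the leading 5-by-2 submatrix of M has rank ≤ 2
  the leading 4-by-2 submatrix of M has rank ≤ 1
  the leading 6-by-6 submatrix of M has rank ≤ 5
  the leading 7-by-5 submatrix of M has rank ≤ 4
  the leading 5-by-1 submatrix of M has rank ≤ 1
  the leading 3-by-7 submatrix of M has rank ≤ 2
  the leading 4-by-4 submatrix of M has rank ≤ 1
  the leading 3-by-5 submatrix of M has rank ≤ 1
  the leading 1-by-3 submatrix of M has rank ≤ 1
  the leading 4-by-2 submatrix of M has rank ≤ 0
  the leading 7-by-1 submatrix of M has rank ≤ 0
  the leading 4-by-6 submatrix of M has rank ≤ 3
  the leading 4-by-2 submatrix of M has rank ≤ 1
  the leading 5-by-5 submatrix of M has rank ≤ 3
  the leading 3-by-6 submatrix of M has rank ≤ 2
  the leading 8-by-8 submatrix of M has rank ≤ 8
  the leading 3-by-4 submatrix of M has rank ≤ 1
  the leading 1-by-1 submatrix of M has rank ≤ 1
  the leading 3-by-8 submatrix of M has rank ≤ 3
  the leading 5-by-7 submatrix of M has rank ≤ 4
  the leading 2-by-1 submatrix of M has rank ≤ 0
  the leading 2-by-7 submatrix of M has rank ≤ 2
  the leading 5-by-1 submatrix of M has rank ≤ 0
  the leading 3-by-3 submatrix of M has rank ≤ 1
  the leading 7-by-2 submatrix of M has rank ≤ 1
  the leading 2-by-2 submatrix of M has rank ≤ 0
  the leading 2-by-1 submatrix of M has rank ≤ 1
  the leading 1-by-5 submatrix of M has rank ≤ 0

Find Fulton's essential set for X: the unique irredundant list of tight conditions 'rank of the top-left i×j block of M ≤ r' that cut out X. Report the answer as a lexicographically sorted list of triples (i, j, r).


Propagating the 33 rank bounds to every northwest block:

  i=1: 0, 0, 0, 0, 0, 1, 1, 1
  i=2: 0, 0, 1, 1, 1, 2, 2, 2
  i=3: 0, 0, 1, 1, 1, 2, 2, 3
  i=4: 0, 0, 1, 1, 2, 3, 3, 4
  i=5: 0, 1, 2, 2, 3, 4, 4, 5
  i=6: 0, 1, 2, 3, 4, 5, 5, 6
  i=7: 0, 1, 2, 3, 4, 5, 6, 7
  i=8: 1, 2, 3, 4, 5, 6, 7, 8

reading off 1-entries of Δ²R: w = (6, 3, 8, 5, 2, 4, 7, 1).

ℓ(w)=18; the 6 essential cells (i,j,r):

[(1, 5, 0), (3, 5, 1), (3, 7, 2), (4, 2, 0), (4, 4, 1), (7, 1, 0)]


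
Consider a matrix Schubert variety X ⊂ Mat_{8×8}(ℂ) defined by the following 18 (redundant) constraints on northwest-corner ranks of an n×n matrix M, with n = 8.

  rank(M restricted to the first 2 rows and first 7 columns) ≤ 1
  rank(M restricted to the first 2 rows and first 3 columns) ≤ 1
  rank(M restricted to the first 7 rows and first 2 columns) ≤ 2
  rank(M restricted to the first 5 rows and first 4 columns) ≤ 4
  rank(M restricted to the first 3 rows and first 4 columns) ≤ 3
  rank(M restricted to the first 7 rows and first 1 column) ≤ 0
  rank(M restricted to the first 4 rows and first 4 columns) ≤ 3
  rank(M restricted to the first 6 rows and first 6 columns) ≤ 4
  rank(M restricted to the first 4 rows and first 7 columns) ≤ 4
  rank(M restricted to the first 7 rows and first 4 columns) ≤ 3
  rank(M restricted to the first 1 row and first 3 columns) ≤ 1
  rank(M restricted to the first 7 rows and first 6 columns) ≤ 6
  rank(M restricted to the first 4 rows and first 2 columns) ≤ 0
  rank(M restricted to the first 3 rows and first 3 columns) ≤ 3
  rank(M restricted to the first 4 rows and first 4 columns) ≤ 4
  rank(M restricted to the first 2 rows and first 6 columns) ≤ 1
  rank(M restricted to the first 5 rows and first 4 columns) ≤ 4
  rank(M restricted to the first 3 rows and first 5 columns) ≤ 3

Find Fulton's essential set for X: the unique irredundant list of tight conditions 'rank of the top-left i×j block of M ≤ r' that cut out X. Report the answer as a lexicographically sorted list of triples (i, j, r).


The tightest implied rank at each (i,j), from the 18 conditions:

  R[1]: 0  0  1  1  1  1  1  1
  R[2]: 0  0  1  1  1  1  1  2
  R[3]: 0  0  1  2  2  2  2  3
  R[4]: 0  0  1  2  3  3  3  4
  R[5]: 0  1  2  3  4  4  4  5
  R[6]: 0  1  2  3  4  4  5  6
  R[7]: 0  1  2  3  4  5  6  7
  R[8]: 1  2  3  4  5  6  7  8

so w = (3, 8, 4, 5, 2, 7, 6, 1).

Rothe diagram D(w) (16 cells), 4 SE-corners (essential conditions):

[(2, 7, 1), (4, 2, 0), (6, 6, 4), (7, 1, 0)]


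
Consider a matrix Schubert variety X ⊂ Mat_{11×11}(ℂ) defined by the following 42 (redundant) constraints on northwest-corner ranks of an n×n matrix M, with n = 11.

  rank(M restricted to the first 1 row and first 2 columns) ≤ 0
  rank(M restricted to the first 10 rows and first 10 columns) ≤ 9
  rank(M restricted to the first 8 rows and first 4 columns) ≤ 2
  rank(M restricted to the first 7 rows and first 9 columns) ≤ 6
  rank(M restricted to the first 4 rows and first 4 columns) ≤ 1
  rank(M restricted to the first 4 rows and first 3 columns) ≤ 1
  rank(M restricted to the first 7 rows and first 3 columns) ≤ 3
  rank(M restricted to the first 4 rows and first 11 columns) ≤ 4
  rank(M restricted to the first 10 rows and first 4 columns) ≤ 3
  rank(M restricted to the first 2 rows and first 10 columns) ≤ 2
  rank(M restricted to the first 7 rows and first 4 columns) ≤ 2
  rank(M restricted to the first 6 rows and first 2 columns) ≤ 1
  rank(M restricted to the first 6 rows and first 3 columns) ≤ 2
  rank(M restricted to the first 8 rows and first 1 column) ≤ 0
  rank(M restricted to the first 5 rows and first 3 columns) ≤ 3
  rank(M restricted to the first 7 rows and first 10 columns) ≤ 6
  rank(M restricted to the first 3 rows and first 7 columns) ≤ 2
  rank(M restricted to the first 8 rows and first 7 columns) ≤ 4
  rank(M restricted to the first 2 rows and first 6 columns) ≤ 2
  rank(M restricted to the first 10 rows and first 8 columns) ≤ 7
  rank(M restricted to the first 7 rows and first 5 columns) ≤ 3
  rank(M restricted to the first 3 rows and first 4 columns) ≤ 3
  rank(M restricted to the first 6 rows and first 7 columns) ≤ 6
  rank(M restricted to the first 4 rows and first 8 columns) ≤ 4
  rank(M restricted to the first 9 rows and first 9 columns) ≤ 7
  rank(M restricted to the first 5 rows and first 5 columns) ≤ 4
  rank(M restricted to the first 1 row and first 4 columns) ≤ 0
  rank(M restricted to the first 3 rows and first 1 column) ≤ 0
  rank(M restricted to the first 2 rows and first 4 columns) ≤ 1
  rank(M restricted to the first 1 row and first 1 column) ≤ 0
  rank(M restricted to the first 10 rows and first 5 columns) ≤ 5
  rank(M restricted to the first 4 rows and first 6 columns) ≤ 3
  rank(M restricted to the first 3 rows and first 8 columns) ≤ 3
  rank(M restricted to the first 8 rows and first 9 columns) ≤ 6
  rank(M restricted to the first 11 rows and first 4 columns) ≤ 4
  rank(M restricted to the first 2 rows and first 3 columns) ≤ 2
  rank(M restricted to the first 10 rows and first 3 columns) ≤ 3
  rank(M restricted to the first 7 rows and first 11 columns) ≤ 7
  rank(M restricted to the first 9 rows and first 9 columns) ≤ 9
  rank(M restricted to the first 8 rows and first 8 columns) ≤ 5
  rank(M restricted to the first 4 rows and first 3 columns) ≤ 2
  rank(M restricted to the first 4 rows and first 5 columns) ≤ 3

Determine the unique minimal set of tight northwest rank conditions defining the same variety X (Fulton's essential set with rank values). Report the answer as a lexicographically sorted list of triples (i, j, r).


The tightest implied rank at each (i,j), from the 42 conditions:

  row 1: 0  0  0  0  1  1  1  1  1  1  1
  row 2: 0  1  1  1  2  2  2  2  2  2  2
  row 3: 0  1  1  1  2  2  2  3  3  3  3
  row 4: 0  1  1  1  2  3  3  4  4  4  4
  row 5: 0  1  2  2  3  4  4  5  5  5  5
  row 6: 0  1  2  2  3  4  4  5  6  6  6
  row 7: 0  1  2  2  3  4  4  5  6  6  7
  row 8: 0  1  2  2  3  4  4  5  6  7  8
  row 9: 1  2  3  3  4  5  5  6  7  8  9
  row 10: 1  2  3  3  4  5  6  7  8  9  10
  row 11: 1  2  3  4  5  6  7  8  9  10  11

giving w = (5, 2, 8, 6, 3, 9, 11, 10, 1, 7, 4) via Δ²R.

Rothe diagram D(w) (25 cells), 8 SE-corners (essential conditions):

[(1, 4, 0), (3, 7, 2), (4, 4, 1), (7, 10, 6), (8, 1, 0), (8, 4, 2), (8, 7, 4), (10, 4, 3)]


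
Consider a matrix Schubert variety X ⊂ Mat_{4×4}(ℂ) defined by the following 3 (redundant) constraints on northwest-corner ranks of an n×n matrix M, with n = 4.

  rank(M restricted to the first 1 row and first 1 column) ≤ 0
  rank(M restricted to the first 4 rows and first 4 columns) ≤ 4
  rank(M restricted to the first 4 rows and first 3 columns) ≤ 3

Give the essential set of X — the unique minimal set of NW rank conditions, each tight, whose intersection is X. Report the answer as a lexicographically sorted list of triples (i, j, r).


Recovering R(i,j) via the rank-extension bound from the 3 conditions:

  row 1: 0 1 1 1
  row 2: 1 2 2 2
  row 3: 1 2 3 3
  row 4: 1 2 3 4

hence w(1..4) = (2, 1, 3, 4).

Rothe diagram D(w) (1 cell), 1 SE-corner (essential condition):

[(1, 1, 0)]


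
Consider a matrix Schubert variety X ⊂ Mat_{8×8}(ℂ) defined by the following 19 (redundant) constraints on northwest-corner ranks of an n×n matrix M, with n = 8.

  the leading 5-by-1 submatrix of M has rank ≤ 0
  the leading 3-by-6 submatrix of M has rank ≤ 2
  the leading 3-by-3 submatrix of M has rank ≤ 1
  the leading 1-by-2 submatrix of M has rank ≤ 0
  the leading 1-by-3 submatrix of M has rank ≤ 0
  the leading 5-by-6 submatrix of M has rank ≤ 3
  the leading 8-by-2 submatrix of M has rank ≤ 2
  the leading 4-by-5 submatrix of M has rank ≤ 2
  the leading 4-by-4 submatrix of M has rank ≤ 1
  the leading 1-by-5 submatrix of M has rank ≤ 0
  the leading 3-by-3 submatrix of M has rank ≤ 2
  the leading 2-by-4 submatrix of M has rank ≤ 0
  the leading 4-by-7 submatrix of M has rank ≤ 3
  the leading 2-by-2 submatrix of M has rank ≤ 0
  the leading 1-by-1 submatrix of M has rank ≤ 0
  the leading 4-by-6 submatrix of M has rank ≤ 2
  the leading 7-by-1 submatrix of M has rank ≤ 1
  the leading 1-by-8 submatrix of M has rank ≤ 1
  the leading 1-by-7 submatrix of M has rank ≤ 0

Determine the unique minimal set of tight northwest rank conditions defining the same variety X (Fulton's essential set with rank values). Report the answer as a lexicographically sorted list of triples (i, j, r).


Computing R[i][j] = min implied NW-rank bound (n=8, 19 conditions):

  R[1]: 0 | 0 | 0 | 0 | 0 | 0 | 0 | 1
  R[2]: 0 | 0 | 0 | 0 | 1 | 1 | 1 | 2
  R[3]: 0 | 1 | 1 | 1 | 2 | 2 | 2 | 3
  R[4]: 0 | 1 | 1 | 1 | 2 | 2 | 3 | 4
  R[5]: 0 | 1 | 2 | 2 | 3 | 3 | 4 | 5
  R[6]: 1 | 2 | 3 | 3 | 4 | 4 | 5 | 6
  R[7]: 1 | 2 | 3 | 4 | 5 | 5 | 6 | 7
  R[8]: 1 | 2 | 3 | 4 | 5 | 6 | 7 | 8

second differences of R give the permutation w = (8, 5, 2, 7, 3, 1, 4, 6).

|D(w)|=17, |Ess(w)|=5:

[(1, 7, 0), (2, 4, 0), (4, 4, 1), (4, 6, 2), (5, 1, 0)]


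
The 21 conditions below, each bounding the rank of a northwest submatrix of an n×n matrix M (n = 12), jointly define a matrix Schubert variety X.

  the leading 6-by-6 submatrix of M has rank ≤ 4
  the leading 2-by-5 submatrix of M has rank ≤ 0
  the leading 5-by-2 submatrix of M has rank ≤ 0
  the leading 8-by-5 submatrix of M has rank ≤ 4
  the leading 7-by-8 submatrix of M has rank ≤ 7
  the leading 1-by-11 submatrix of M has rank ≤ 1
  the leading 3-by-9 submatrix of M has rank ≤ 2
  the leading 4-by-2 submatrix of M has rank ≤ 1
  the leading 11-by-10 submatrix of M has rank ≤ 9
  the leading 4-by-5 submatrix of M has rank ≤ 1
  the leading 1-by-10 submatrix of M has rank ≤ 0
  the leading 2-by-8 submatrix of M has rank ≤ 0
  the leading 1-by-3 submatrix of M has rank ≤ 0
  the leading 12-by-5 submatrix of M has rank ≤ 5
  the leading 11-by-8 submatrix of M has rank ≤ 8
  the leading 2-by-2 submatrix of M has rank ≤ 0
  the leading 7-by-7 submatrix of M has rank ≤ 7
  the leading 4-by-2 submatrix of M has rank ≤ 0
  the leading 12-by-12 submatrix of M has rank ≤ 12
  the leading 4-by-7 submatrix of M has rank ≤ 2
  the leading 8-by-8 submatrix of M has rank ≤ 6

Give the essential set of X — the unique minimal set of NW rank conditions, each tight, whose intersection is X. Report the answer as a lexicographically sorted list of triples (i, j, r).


Rank table r_w(12×12) implied by the 21 constraints:

  i=1: 0, 0, 0, 0, 0, 0, 0, 0, 0, 0, 1, 1
  i=2: 0, 0, 0, 0, 0, 0, 0, 0, 1, 1, 2, 2
  i=3: 0, 0, 1, 1, 1, 1, 1, 1, 2, 2, 3, 3
  i=4: 0, 0, 1, 1, 1, 2, 2, 2, 3, 3, 4, 4
  i=5: 0, 0, 1, 2, 2, 3, 3, 3, 4, 4, 5, 5
  i=6: 1, 1, 2, 3, 3, 4, 4, 4, 5, 5, 6, 6
  i=7: 1, 2, 3, 4, 4, 5, 5, 5, 6, 6, 7, 7
  i=8: 1, 2, 3, 4, 4, 5, 6, 6, 7, 7, 8, 8
  i=9: 1, 2, 3, 4, 5, 6, 7, 7, 8, 8, 9, 9
  i=10: 1, 2, 3, 4, 5, 6, 7, 8, 9, 9, 10, 10
  i=11: 1, 2, 3, 4, 5, 6, 7, 8, 9, 9, 10, 11
  i=12: 1, 2, 3, 4, 5, 6, 7, 8, 9, 10, 11, 12

reading off 1-entries of Δ²R: w = (11, 9, 3, 6, 4, 1, 2, 7, 5, 8, 12, 10).

Fulton essential set (6 of the 28 Rothe cells):

[(1, 10, 0), (2, 8, 0), (4, 5, 1), (5, 2, 0), (8, 5, 4), (11, 10, 9)]


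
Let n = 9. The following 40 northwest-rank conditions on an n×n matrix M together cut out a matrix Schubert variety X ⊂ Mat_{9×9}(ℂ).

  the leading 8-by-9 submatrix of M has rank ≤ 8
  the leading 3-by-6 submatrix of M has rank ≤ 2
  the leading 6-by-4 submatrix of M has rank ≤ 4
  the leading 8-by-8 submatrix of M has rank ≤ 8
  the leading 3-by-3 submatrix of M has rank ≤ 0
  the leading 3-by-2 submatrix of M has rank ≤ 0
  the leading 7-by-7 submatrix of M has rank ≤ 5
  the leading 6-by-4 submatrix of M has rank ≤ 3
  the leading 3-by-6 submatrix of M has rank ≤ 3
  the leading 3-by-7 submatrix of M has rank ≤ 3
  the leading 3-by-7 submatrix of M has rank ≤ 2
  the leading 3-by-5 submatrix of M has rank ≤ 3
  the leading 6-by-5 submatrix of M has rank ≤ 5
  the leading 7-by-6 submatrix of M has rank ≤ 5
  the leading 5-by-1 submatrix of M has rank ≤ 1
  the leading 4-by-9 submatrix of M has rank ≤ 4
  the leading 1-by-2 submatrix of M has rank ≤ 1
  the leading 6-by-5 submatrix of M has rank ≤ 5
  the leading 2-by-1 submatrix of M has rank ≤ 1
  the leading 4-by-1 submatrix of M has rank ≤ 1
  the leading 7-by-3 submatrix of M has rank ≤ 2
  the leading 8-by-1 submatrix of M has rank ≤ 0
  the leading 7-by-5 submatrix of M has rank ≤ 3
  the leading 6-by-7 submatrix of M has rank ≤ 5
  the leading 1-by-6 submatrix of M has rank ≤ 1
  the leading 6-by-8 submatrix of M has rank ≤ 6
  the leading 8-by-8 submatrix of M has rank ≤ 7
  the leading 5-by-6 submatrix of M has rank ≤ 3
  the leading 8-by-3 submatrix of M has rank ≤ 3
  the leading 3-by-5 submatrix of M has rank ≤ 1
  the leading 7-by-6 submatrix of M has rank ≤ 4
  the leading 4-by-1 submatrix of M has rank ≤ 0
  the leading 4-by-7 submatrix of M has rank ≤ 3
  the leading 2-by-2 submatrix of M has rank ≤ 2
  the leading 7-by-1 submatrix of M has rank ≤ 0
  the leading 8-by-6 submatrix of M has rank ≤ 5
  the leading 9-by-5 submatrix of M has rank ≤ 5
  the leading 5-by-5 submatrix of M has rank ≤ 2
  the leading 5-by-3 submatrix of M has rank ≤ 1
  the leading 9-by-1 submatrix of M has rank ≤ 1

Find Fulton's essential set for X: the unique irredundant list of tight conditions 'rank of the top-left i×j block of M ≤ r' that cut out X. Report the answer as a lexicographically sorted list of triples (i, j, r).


Computing R[i][j] = min implied NW-rank bound (n=9, 40 conditions):

  R[1]: 0, 0, 0, 1, 1, 1, 1, 1, 1
  R[2]: 0, 0, 0, 1, 1, 2, 2, 2, 2
  R[3]: 0, 0, 0, 1, 1, 2, 2, 3, 3
  R[4]: 0, 1, 1, 2, 2, 3, 3, 4, 4
  R[5]: 0, 1, 1, 2, 2, 3, 4, 5, 5
  R[6]: 0, 1, 2, 3, 3, 4, 5, 6, 6
  R[7]: 0, 1, 2, 3, 3, 4, 5, 6, 7
  R[8]: 0, 1, 2, 3, 4, 5, 6, 7, 8
  R[9]: 1, 2, 3, 4, 5, 6, 7, 8, 9

giving w = (4, 6, 8, 2, 7, 3, 9, 5, 1) via Δ²R.

7 SE-corners of the 20-cell Rothe diagram give Ess(w):

[(3, 3, 0), (3, 5, 1), (3, 7, 2), (5, 3, 1), (5, 5, 2), (7, 5, 3), (8, 1, 0)]


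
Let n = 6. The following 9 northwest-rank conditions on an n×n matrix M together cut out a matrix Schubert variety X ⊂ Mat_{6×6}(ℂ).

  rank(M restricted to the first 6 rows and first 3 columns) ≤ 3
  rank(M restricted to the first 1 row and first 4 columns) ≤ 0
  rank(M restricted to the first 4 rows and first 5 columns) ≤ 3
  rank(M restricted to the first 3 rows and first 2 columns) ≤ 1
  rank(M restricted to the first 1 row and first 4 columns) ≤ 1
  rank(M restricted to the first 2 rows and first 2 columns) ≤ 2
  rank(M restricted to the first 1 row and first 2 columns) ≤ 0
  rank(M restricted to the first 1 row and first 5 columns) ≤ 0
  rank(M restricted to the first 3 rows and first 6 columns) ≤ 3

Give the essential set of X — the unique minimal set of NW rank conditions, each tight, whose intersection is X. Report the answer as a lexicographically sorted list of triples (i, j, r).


Rank table r_w(6×6) implied by the 9 constraints:

  i=1: 0 | 0 | 0 | 0 | 0 | 1
  i=2: 1 | 1 | 1 | 1 | 1 | 2
  i=3: 1 | 1 | 2 | 2 | 2 | 3
  i=4: 1 | 2 | 3 | 3 | 3 | 4
  i=5: 1 | 2 | 3 | 4 | 4 | 5
  i=6: 1 | 2 | 3 | 4 | 5 | 6

hence w(1..6) = (6, 1, 3, 2, 4, 5).

ℓ(w)=6; the 2 essential cells (i,j,r):

[(1, 5, 0), (3, 2, 1)]


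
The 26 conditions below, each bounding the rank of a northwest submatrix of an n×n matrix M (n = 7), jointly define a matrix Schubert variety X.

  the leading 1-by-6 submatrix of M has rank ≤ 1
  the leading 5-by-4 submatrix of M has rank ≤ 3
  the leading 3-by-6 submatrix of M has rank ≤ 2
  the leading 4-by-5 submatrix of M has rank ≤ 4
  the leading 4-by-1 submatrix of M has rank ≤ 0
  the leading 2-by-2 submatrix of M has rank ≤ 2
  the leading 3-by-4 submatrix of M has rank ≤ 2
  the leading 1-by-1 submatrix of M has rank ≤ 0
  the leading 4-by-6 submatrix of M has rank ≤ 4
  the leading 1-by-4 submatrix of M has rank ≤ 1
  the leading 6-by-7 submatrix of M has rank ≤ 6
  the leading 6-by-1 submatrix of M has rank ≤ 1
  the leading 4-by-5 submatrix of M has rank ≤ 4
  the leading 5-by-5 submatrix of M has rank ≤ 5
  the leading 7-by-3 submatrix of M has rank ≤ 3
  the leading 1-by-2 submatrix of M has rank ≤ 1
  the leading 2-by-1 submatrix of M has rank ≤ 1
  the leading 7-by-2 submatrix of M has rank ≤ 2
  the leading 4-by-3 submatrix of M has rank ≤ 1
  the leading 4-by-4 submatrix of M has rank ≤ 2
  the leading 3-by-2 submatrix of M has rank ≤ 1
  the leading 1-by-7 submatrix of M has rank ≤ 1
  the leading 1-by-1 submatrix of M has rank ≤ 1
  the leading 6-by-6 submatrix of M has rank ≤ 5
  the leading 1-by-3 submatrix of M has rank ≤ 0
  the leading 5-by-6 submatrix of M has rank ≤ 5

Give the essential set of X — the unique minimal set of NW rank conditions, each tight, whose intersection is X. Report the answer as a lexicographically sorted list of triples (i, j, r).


Computing R[i][j] = min implied NW-rank bound (n=7, 26 conditions):

  R[1]: 0 | 0 | 0 | 1 | 1 | 1 | 1
  R[2]: 0 | 1 | 1 | 2 | 2 | 2 | 2
  R[3]: 0 | 1 | 1 | 2 | 2 | 2 | 3
  R[4]: 0 | 1 | 1 | 2 | 3 | 3 | 4
  R[5]: 1 | 2 | 2 | 3 | 4 | 4 | 5
  R[6]: 1 | 2 | 3 | 4 | 5 | 5 | 6
  R[7]: 1 | 2 | 3 | 4 | 5 | 6 | 7

so w = (4, 2, 7, 5, 1, 3, 6).

4 SE-corners of the 10-cell Rothe diagram give Ess(w):

[(1, 3, 0), (3, 6, 2), (4, 1, 0), (4, 3, 1)]


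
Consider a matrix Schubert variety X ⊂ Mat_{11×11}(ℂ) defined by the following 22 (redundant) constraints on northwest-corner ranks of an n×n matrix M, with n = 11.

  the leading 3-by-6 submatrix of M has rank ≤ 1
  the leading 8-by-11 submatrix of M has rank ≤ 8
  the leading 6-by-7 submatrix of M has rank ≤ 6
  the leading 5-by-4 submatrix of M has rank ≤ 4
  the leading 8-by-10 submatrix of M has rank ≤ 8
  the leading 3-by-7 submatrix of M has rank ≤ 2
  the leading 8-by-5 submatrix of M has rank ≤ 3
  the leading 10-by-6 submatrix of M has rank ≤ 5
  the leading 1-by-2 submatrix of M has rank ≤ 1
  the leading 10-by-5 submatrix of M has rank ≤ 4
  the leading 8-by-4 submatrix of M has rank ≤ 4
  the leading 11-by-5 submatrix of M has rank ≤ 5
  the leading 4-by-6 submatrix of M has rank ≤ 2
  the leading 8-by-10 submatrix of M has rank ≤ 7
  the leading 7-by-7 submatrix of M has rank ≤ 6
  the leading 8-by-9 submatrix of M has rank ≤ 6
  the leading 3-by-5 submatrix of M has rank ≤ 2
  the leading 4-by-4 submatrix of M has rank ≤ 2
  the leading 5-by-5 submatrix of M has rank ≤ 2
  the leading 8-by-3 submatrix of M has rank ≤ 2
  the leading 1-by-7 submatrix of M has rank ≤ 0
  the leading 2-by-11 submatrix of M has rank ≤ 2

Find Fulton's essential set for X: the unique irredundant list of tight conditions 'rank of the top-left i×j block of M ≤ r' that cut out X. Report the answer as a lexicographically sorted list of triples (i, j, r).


Propagating the 22 rank bounds to every northwest block:

  row 1: 0 | 0 | 0 | 0 | 0 | 0 | 0 | 1 | 1 | 1 | 1
  row 2: 1 | 1 | 1 | 1 | 1 | 1 | 1 | 2 | 2 | 2 | 2
  row 3: 1 | 1 | 1 | 1 | 1 | 1 | 2 | 3 | 3 | 3 | 3
  row 4: 1 | 2 | 2 | 2 | 2 | 2 | 3 | 4 | 4 | 4 | 4
  row 5: 1 | 2 | 2 | 2 | 2 | 3 | 4 | 5 | 5 | 5 | 5
  row 6: 1 | 2 | 2 | 3 | 3 | 4 | 5 | 6 | 6 | 6 | 6
  row 7: 1 | 2 | 2 | 3 | 3 | 4 | 5 | 6 | 6 | 7 | 7
  row 8: 1 | 2 | 2 | 3 | 3 | 4 | 5 | 6 | 6 | 7 | 8
  row 9: 1 | 2 | 3 | 4 | 4 | 5 | 6 | 7 | 7 | 8 | 9
  row 10: 1 | 2 | 3 | 4 | 4 | 5 | 6 | 7 | 8 | 9 | 10
  row 11: 1 | 2 | 3 | 4 | 5 | 6 | 7 | 8 | 9 | 10 | 11

giving w = (8, 1, 7, 2, 6, 4, 10, 11, 3, 9, 5) via Δ²R.

|D(w)|=23, |Ess(w)|=7:

[(1, 7, 0), (3, 6, 1), (5, 5, 2), (8, 3, 2), (8, 5, 3), (8, 9, 6), (10, 5, 4)]


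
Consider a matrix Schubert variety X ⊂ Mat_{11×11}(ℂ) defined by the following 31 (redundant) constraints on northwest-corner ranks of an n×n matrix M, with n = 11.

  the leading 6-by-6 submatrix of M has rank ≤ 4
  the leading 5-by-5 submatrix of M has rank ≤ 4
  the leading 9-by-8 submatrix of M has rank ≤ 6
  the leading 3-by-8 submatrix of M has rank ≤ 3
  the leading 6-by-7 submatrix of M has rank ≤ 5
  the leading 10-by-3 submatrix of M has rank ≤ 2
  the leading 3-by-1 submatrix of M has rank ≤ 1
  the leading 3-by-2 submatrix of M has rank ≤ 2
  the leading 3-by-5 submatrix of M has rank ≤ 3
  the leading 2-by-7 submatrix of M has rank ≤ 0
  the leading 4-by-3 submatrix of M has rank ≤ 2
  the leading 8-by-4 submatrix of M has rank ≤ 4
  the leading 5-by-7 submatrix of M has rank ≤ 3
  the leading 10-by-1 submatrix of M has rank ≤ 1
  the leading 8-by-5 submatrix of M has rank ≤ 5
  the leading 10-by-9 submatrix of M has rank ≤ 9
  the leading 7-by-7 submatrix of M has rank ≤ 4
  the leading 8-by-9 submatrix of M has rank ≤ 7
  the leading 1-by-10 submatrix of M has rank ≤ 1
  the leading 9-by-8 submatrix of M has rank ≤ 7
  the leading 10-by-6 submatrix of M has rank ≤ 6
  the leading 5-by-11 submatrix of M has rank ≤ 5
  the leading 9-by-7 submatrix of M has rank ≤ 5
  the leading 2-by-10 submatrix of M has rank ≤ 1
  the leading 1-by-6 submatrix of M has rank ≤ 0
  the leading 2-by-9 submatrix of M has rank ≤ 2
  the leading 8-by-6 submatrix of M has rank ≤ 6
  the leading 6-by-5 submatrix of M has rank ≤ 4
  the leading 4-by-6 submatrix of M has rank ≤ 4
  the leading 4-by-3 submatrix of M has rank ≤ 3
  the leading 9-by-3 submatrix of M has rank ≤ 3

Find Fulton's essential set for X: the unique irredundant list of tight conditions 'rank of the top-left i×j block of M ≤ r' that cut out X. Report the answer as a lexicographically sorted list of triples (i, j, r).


Propagating the 31 rank bounds to every northwest block:

  R[1]: 0 | 0 | 0 | 0 | 0 | 0 | 0 | 1 | 1 | 1 | 1
  R[2]: 0 | 0 | 0 | 0 | 0 | 0 | 0 | 1 | 1 | 1 | 2
  R[3]: 1 | 1 | 1 | 1 | 1 | 1 | 1 | 2 | 2 | 2 | 3
  R[4]: 1 | 2 | 2 | 2 | 2 | 2 | 2 | 3 | 3 | 3 | 4
  R[5]: 1 | 2 | 2 | 3 | 3 | 3 | 3 | 4 | 4 | 4 | 5
  R[6]: 1 | 2 | 2 | 3 | 4 | 4 | 4 | 5 | 5 | 5 | 6
  R[7]: 1 | 2 | 2 | 3 | 4 | 4 | 4 | 5 | 6 | 6 | 7
  R[8]: 1 | 2 | 2 | 3 | 4 | 5 | 5 | 6 | 7 | 7 | 8
  R[9]: 1 | 2 | 2 | 3 | 4 | 5 | 5 | 6 | 7 | 8 | 9
  R[10]: 1 | 2 | 2 | 3 | 4 | 5 | 6 | 7 | 8 | 9 | 10
  R[11]: 1 | 2 | 3 | 4 | 5 | 6 | 7 | 8 | 9 | 10 | 11

reading off 1-entries of Δ²R: w = (8, 11, 1, 2, 4, 5, 9, 6, 10, 7, 3).

ℓ(w)=25; the 5 essential cells (i,j,r):

[(2, 7, 0), (2, 10, 1), (7, 7, 4), (9, 7, 5), (10, 3, 2)]
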